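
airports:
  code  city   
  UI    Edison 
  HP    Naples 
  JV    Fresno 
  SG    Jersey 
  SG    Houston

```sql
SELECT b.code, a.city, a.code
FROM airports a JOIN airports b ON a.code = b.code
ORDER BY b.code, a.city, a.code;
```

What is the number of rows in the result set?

INNER JOIN keeps only pairs where the ON condition holds.
Matching on a.code = b.code.
- a[0] code=UI → 1 match(es) in b → 1 row(s).
- a[1] code=HP → 1 match(es) in b → 1 row(s).
- a[2] code=JV → 1 match(es) in b → 1 row(s).
- a[3] code=SG → 2 match(es) in b → 2 row(s).
- a[4] code=SG → 2 match(es) in b → 2 row(s).
Total: 7 rows.

7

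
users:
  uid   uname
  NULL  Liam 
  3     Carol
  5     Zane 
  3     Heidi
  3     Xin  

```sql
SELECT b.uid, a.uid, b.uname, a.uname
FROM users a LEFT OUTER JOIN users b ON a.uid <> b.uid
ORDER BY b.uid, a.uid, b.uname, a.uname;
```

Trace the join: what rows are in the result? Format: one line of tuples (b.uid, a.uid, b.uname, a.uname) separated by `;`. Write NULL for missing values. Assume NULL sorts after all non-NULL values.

LEFT JOIN keeps every row from `users a`; unmatched rows get NULL for `users b`'s columns.
Matching on a.uid <> b.uid. A NULL in a compared column never satisfies the condition.
Matched pairs: 6; unmatched a rows kept: 1.

(3, 5, Carol, Zane); (3, 5, Heidi, Zane); (3, 5, Xin, Zane); (5, 3, Zane, Carol); (5, 3, Zane, Heidi); (5, 3, Zane, Xin); (NULL, NULL, NULL, Liam)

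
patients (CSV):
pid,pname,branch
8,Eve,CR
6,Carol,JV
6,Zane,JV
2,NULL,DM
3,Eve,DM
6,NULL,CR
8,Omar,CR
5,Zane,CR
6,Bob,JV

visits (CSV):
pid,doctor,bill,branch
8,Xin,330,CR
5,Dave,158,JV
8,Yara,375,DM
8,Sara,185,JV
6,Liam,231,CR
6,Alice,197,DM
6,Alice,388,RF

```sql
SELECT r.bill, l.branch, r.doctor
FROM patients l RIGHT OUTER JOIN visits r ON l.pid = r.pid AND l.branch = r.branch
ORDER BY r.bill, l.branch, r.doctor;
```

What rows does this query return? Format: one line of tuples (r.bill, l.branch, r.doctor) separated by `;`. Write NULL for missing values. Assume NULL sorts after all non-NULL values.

(158, NULL, Dave); (185, NULL, Sara); (197, NULL, Alice); (231, CR, Liam); (330, CR, Xin); (330, CR, Xin); (375, NULL, Yara); (388, NULL, Alice)

RIGHT JOIN keeps every row from `visits`; unmatched rows get NULL for `patients`'s columns.
Matching on l.pid = r.pid AND l.branch = r.branch.
Matched pairs: 3; unmatched r rows kept: 5.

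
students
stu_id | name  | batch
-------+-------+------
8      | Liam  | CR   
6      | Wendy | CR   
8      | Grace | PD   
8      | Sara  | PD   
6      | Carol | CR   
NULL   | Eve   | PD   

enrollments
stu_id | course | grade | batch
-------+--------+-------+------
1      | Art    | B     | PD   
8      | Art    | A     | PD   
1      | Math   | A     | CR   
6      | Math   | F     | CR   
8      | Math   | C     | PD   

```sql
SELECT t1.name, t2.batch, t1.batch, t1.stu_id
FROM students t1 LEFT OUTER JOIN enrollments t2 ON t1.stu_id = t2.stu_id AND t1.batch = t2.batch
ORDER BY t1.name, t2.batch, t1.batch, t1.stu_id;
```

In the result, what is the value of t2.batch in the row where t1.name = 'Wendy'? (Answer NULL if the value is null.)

LEFT JOIN keeps every row from `students`; unmatched rows get NULL for `enrollments`'s columns.
Matching on t1.stu_id = t2.stu_id AND t1.batch = t2.batch. A NULL in a compared column never satisfies the condition.
- t1 row (stu_id=8, batch=CR): no match → kept, t2 columns NULL.
- t1 row (stu_id=6, batch=CR): matches 1 t2 row(s) → 1 output row(s).
- t1 row (stu_id=8, batch=PD): matches 2 t2 row(s) → 2 output row(s).
- t1 row (stu_id=8, batch=PD): matches 2 t2 row(s) → 2 output row(s).
- t1 row (stu_id=6, batch=CR): matches 1 t2 row(s) → 1 output row(s).
- t1 row (stu_id=NULL, batch=PD): no match → kept, t2 columns NULL.

CR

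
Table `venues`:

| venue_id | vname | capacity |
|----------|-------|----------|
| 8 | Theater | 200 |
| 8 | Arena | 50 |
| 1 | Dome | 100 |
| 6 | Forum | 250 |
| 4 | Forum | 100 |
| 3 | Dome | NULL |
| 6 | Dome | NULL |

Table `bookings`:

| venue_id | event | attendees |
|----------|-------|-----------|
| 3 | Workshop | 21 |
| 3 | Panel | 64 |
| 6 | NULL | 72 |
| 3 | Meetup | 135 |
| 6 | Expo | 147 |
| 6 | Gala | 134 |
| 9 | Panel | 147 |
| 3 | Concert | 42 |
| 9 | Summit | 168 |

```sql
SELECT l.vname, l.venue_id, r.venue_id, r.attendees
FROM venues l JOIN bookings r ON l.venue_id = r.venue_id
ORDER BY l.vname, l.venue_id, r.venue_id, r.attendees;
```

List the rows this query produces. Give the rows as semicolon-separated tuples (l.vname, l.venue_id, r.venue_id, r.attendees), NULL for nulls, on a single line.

(Dome, 3, 3, 21); (Dome, 3, 3, 42); (Dome, 3, 3, 64); (Dome, 3, 3, 135); (Dome, 6, 6, 72); (Dome, 6, 6, 134); (Dome, 6, 6, 147); (Forum, 6, 6, 72); (Forum, 6, 6, 134); (Forum, 6, 6, 147)

INNER JOIN keeps only pairs where the ON condition holds.
Matching on l.venue_id = r.venue_id.
- l[0] venue_id=8 → no match; dropped.
- l[1] venue_id=8 → no match; dropped.
- l[2] venue_id=1 → no match; dropped.
- l[3] venue_id=6 → 3 match(es) in r → 3 row(s).
- l[4] venue_id=4 → no match; dropped.
- l[5] venue_id=3 → 4 match(es) in r → 4 row(s).
- l[6] venue_id=6 → 3 match(es) in r → 3 row(s).
After projecting and ordering:
l.vname | l.venue_id | r.venue_id | r.attendees
Dome | 3 | 3 | 21
Dome | 3 | 3 | 42
Dome | 3 | 3 | 64
Dome | 3 | 3 | 135
Dome | 6 | 6 | 72
Dome | 6 | 6 | 134
Dome | 6 | 6 | 147
Forum | 6 | 6 | 72
Forum | 6 | 6 | 134
Forum | 6 | 6 | 147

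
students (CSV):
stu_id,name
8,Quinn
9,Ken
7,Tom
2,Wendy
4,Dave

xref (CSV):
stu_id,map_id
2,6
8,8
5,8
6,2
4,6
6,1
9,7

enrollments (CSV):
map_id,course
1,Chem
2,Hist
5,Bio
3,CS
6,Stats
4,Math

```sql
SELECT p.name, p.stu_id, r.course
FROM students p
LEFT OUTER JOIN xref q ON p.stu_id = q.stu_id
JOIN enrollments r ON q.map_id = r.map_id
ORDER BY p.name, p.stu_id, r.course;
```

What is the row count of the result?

2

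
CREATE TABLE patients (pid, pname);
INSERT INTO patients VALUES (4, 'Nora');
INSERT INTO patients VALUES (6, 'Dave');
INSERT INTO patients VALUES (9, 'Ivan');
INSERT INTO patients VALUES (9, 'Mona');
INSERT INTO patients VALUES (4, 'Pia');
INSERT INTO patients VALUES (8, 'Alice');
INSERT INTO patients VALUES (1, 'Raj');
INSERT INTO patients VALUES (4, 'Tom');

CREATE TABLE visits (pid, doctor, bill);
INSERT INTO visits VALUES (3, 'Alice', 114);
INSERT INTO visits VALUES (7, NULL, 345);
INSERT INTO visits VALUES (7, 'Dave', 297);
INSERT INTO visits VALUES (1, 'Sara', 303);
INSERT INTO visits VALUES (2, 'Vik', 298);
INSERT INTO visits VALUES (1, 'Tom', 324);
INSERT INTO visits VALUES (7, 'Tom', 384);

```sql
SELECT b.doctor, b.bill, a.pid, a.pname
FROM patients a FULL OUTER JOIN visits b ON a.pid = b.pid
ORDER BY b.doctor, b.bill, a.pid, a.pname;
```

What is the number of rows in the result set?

14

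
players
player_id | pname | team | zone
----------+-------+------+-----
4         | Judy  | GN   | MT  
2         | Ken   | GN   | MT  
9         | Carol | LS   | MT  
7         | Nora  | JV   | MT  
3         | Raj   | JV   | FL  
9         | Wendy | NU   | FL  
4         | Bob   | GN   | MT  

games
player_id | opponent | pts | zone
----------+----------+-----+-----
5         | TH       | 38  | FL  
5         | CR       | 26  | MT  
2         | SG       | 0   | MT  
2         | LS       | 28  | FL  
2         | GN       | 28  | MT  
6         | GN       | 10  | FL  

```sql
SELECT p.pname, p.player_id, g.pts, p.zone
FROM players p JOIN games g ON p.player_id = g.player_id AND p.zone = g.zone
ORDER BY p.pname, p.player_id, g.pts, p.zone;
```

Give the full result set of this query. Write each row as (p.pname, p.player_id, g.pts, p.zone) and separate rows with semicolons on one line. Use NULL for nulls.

(Ken, 2, 0, MT); (Ken, 2, 28, MT)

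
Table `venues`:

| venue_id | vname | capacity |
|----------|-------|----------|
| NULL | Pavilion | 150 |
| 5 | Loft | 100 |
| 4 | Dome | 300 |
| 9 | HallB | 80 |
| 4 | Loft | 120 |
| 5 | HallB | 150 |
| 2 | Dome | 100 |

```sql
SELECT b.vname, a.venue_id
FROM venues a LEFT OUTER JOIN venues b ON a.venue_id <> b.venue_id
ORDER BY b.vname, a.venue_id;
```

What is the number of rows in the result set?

27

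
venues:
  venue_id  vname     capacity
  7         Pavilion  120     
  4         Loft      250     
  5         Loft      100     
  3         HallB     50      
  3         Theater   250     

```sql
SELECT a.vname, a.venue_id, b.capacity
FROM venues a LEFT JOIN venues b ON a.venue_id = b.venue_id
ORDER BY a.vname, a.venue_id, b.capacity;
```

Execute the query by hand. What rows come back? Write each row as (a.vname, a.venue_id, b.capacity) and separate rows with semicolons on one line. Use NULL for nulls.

(HallB, 3, 50); (HallB, 3, 250); (Loft, 4, 250); (Loft, 5, 100); (Pavilion, 7, 120); (Theater, 3, 50); (Theater, 3, 250)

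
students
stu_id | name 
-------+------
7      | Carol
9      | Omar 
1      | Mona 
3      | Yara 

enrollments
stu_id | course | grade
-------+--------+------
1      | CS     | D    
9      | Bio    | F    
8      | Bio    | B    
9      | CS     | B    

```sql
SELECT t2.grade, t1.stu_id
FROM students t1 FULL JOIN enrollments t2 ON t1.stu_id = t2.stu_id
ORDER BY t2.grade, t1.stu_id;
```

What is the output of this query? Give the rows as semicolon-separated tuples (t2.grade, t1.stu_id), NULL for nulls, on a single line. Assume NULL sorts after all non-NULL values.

FULL OUTER JOIN keeps every row from both sides; unmatched rows get NULL for the other side's columns.
Matching on t1.stu_id = t2.stu_id.
Matched pairs: 3; unmatched t1 rows kept: 2; unmatched t2 rows kept: 1.

(B, 9); (B, NULL); (D, 1); (F, 9); (NULL, 3); (NULL, 7)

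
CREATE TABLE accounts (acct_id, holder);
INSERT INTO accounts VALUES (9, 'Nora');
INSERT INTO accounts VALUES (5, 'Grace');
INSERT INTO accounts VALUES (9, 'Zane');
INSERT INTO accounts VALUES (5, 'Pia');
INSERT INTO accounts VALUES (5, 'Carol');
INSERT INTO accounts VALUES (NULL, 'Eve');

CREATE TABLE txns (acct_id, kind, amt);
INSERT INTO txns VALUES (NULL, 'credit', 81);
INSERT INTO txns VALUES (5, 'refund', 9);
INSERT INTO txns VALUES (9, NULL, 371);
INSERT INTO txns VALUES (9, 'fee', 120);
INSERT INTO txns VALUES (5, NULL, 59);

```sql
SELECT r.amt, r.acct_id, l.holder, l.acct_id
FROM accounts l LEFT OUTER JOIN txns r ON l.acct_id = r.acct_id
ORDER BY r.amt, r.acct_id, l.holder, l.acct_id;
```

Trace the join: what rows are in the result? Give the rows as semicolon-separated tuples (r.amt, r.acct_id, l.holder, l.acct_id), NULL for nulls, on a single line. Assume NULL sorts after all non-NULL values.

LEFT JOIN keeps every row from `accounts`; unmatched rows get NULL for `txns`'s columns.
Matching on l.acct_id = r.acct_id. A NULL in a compared column never satisfies the condition.
- acct_id=9: 2 matching r row(s), so 2 row(s) emitted.
- acct_id=5: 2 matching r row(s), so 2 row(s) emitted.
- acct_id=9: 2 matching r row(s), so 2 row(s) emitted.
- acct_id=5: 2 matching r row(s), so 2 row(s) emitted.
- acct_id=5: 2 matching r row(s), so 2 row(s) emitted.
- acct_id=NULL: no r row matches, row kept with r columns NULL.

(9, 5, Carol, 5); (9, 5, Grace, 5); (9, 5, Pia, 5); (59, 5, Carol, 5); (59, 5, Grace, 5); (59, 5, Pia, 5); (120, 9, Nora, 9); (120, 9, Zane, 9); (371, 9, Nora, 9); (371, 9, Zane, 9); (NULL, NULL, Eve, NULL)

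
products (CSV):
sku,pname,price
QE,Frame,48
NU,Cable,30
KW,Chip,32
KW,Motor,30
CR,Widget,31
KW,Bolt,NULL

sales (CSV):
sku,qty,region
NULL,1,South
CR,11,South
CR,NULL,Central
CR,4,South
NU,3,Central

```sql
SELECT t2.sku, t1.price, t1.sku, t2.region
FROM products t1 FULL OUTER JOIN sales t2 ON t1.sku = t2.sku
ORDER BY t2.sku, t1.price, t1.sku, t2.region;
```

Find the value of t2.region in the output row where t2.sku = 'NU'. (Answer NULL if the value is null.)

FULL OUTER JOIN keeps every row from both sides; unmatched rows get NULL for the other side's columns.
Matching on t1.sku = t2.sku. A NULL in a compared column never satisfies the condition.
Matched pairs: 4; unmatched t1 rows kept: 4; unmatched t2 rows kept: 1.

Central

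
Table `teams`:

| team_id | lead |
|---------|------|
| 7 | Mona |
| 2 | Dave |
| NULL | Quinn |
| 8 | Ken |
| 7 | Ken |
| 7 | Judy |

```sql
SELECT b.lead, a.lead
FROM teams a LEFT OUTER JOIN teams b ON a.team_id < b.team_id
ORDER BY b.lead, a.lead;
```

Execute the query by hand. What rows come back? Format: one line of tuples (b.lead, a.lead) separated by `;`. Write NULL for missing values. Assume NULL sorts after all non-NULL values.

(Judy, Dave); (Ken, Dave); (Ken, Dave); (Ken, Judy); (Ken, Ken); (Ken, Mona); (Mona, Dave); (NULL, Ken); (NULL, Quinn)

LEFT JOIN keeps every row from `teams a`; unmatched rows get NULL for `teams b`'s columns.
Matching on a.team_id < b.team_id. A NULL in a compared column never satisfies the condition.
- a[0] team_id=7 → 1 match(es) in b → 1 row(s).
- a[1] team_id=2 → 4 match(es) in b → 4 row(s).
- a[2] team_id=NULL → no match; kept with NULLs on the b side.
- a[3] team_id=8 → no match; kept with NULLs on the b side.
- a[4] team_id=7 → 1 match(es) in b → 1 row(s).
- a[5] team_id=7 → 1 match(es) in b → 1 row(s).
After projecting and ordering:
b.lead | a.lead
Judy | Dave
Ken | Dave
Ken | Dave
Ken | Judy
Ken | Ken
Ken | Mona
Mona | Dave
NULL | Ken
NULL | Quinn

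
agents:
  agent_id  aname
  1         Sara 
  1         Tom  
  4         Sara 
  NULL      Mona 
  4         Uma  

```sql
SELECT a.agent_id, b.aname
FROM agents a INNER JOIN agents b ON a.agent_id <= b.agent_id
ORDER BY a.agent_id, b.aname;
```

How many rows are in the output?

INNER JOIN keeps only pairs where the ON condition holds.
Matching on a.agent_id <= b.agent_id. A NULL in a compared column never satisfies the condition.
- a row (agent_id=1): matches 4 b row(s) → 4 output row(s).
- a row (agent_id=1): matches 4 b row(s) → 4 output row(s).
- a row (agent_id=4): matches 2 b row(s) → 2 output row(s).
- a row (agent_id=NULL): no match → dropped.
- a row (agent_id=4): matches 2 b row(s) → 2 output row(s).
Total: 12 rows.

12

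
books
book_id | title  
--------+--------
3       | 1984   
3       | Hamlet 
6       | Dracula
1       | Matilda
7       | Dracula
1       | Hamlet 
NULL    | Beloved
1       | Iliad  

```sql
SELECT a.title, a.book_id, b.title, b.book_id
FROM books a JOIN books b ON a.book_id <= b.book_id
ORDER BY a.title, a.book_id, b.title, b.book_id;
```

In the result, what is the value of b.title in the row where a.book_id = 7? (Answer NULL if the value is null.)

Dracula

INNER JOIN keeps only pairs where the ON condition holds.
Matching on a.book_id <= b.book_id. A NULL in a compared column never satisfies the condition.
- book_id=3: 4 matching b row(s), so 4 row(s) emitted.
- book_id=3: 4 matching b row(s), so 4 row(s) emitted.
- book_id=6: 2 matching b row(s), so 2 row(s) emitted.
- book_id=1: 7 matching b row(s), so 7 row(s) emitted.
- book_id=7: 1 matching b row(s), so 1 row(s) emitted.
- book_id=1: 7 matching b row(s), so 7 row(s) emitted.
- book_id=NULL: no matching b row, dropped.
- book_id=1: 7 matching b row(s), so 7 row(s) emitted.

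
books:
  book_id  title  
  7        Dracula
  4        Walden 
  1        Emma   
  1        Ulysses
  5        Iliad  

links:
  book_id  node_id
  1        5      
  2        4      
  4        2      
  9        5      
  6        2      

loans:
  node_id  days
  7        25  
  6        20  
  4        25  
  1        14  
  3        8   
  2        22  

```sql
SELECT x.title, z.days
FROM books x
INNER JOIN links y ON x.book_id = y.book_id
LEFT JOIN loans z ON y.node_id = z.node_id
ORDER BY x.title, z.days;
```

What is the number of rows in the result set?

Step 1 — x INNER JOIN y on book_id → 3 row(s).
Then LEFT JOIN `loans z` on node_id: each of those 3 rows is kept; rows whose y.node_id has no match in z get NULL for z's columns.
Result: 3 row(s).

3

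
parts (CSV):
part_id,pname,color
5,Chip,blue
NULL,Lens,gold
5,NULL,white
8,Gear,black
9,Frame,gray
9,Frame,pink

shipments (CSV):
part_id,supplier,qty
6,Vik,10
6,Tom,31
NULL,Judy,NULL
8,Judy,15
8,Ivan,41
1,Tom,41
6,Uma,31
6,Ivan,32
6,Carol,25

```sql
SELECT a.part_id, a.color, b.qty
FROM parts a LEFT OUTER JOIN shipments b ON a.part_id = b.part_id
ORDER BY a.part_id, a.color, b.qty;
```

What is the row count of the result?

7

LEFT JOIN keeps every row from `parts`; unmatched rows get NULL for `shipments`'s columns.
Matching on a.part_id = b.part_id. A NULL in a compared column never satisfies the condition.
Matched pairs: 2; unmatched a rows kept: 5.
Total: 2 matched + 5 padded = 7 rows.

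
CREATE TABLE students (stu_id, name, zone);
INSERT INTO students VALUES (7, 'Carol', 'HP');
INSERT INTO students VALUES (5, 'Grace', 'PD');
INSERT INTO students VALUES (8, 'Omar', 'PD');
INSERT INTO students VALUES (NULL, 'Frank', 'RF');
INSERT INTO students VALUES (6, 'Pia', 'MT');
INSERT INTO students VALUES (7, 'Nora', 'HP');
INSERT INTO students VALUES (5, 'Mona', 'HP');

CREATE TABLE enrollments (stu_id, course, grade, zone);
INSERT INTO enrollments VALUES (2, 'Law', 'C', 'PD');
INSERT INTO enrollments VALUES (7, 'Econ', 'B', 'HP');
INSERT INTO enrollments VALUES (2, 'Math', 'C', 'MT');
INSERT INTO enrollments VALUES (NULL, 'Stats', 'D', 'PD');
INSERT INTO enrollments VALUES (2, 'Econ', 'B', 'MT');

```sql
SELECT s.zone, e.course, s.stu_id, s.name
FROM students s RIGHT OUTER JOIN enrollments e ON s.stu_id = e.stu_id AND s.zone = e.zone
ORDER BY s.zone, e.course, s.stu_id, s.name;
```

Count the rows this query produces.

RIGHT JOIN keeps every row from `enrollments`; unmatched rows get NULL for `students`'s columns.
Matching on s.stu_id = e.stu_id AND s.zone = e.zone. A NULL in a compared column never satisfies the condition.
- s (stu_id=7, zone=HP) pairs with 1 row(s) of e.
- s (stu_id=5, zone=PD) has no partner in e.
- s (stu_id=8, zone=PD) has no partner in e.
- s (stu_id=NULL, zone=RF) has no partner in e.
- s (stu_id=6, zone=MT) has no partner in e.
- s (stu_id=7, zone=HP) pairs with 1 row(s) of e.
- s (stu_id=5, zone=HP) has no partner in e.
- plus 4 unmatched e row(s), each kept with NULL s columns.
Total: 2 matched + 4 padded = 6 rows.

6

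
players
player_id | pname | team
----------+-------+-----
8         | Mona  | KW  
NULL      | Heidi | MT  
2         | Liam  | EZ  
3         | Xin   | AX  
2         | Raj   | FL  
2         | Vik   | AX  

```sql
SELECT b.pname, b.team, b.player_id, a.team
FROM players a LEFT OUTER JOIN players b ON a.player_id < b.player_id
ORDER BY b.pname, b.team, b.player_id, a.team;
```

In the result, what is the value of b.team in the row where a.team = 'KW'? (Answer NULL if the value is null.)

NULL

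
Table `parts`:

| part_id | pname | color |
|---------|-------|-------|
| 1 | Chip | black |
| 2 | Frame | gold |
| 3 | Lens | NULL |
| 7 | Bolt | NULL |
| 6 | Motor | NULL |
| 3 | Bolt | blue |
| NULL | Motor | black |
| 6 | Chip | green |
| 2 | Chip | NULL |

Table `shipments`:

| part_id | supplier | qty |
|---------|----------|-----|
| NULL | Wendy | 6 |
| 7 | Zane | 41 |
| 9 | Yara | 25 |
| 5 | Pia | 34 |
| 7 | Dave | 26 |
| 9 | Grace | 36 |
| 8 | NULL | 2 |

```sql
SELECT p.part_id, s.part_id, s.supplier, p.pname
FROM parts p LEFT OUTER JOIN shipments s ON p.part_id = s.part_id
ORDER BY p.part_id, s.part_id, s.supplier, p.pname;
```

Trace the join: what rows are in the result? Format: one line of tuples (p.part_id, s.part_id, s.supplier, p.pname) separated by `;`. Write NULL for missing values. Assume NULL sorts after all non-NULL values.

(1, NULL, NULL, Chip); (2, NULL, NULL, Chip); (2, NULL, NULL, Frame); (3, NULL, NULL, Bolt); (3, NULL, NULL, Lens); (6, NULL, NULL, Chip); (6, NULL, NULL, Motor); (7, 7, Dave, Bolt); (7, 7, Zane, Bolt); (NULL, NULL, NULL, Motor)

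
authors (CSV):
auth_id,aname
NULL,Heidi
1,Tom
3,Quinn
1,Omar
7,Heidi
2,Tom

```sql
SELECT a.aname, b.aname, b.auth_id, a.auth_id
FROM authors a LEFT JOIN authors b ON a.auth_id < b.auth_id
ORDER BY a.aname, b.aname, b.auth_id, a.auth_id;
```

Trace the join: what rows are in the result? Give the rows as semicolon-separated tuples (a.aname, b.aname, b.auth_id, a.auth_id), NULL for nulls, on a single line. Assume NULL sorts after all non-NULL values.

LEFT JOIN keeps every row from `authors a`; unmatched rows get NULL for `authors b`'s columns.
Matching on a.auth_id < b.auth_id. A NULL in a compared column never satisfies the condition.
- auth_id=NULL: no b row matches, row kept with b columns NULL.
- auth_id=1: 3 matching b row(s), so 3 row(s) emitted.
- auth_id=3: 1 matching b row(s), so 1 row(s) emitted.
- auth_id=1: 3 matching b row(s), so 3 row(s) emitted.
- auth_id=7: no b row matches, row kept with b columns NULL.
- auth_id=2: 2 matching b row(s), so 2 row(s) emitted.

(Heidi, NULL, NULL, 7); (Heidi, NULL, NULL, NULL); (Omar, Heidi, 7, 1); (Omar, Quinn, 3, 1); (Omar, Tom, 2, 1); (Quinn, Heidi, 7, 3); (Tom, Heidi, 7, 1); (Tom, Heidi, 7, 2); (Tom, Quinn, 3, 1); (Tom, Quinn, 3, 2); (Tom, Tom, 2, 1)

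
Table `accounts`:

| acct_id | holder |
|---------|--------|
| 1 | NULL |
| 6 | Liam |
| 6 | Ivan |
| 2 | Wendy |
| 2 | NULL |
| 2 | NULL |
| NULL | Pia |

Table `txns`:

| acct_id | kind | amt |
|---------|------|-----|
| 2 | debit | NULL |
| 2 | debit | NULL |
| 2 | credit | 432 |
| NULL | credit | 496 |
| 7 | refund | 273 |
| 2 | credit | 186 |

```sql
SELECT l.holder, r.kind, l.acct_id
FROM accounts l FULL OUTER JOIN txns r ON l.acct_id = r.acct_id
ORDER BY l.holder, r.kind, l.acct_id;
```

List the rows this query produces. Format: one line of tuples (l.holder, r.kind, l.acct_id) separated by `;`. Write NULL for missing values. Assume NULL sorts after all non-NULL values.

FULL OUTER JOIN keeps every row from both sides; unmatched rows get NULL for the other side's columns.
Matching on l.acct_id = r.acct_id. A NULL in a compared column never satisfies the condition.
Matched pairs: 12; unmatched l rows kept: 4; unmatched r rows kept: 2.

(Ivan, NULL, 6); (Liam, NULL, 6); (Pia, NULL, NULL); (Wendy, credit, 2); (Wendy, credit, 2); (Wendy, debit, 2); (Wendy, debit, 2); (NULL, credit, 2); (NULL, credit, 2); (NULL, credit, 2); (NULL, credit, 2); (NULL, credit, NULL); (NULL, debit, 2); (NULL, debit, 2); (NULL, debit, 2); (NULL, debit, 2); (NULL, refund, NULL); (NULL, NULL, 1)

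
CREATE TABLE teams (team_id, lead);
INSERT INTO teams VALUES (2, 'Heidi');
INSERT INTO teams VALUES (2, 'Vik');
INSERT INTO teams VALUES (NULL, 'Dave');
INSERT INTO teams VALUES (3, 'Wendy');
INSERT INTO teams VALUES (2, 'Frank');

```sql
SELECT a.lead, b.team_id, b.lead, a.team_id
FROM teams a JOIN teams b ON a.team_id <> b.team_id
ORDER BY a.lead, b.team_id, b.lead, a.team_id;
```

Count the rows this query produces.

6

INNER JOIN keeps only pairs where the ON condition holds.
Matching on a.team_id <> b.team_id. A NULL in a compared column never satisfies the condition.
- a row (team_id=2): matches 1 b row(s) → 1 output row(s).
- a row (team_id=2): matches 1 b row(s) → 1 output row(s).
- a row (team_id=NULL): no match → dropped.
- a row (team_id=3): matches 3 b row(s) → 3 output row(s).
- a row (team_id=2): matches 1 b row(s) → 1 output row(s).
Total: 6 rows.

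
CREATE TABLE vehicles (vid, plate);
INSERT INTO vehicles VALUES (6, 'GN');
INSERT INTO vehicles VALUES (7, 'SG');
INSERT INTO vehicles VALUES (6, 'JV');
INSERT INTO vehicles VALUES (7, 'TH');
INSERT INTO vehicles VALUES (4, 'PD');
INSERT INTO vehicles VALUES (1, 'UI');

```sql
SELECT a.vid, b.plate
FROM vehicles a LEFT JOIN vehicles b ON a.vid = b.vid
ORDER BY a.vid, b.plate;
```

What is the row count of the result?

10

LEFT JOIN keeps every row from `vehicles a`; unmatched rows get NULL for `vehicles b`'s columns.
Matching on a.vid = b.vid.
- a[0] vid=6 → 2 match(es) in b → 2 row(s).
- a[1] vid=7 → 2 match(es) in b → 2 row(s).
- a[2] vid=6 → 2 match(es) in b → 2 row(s).
- a[3] vid=7 → 2 match(es) in b → 2 row(s).
- a[4] vid=4 → 1 match(es) in b → 1 row(s).
- a[5] vid=1 → 1 match(es) in b → 1 row(s).
Total: 10 rows.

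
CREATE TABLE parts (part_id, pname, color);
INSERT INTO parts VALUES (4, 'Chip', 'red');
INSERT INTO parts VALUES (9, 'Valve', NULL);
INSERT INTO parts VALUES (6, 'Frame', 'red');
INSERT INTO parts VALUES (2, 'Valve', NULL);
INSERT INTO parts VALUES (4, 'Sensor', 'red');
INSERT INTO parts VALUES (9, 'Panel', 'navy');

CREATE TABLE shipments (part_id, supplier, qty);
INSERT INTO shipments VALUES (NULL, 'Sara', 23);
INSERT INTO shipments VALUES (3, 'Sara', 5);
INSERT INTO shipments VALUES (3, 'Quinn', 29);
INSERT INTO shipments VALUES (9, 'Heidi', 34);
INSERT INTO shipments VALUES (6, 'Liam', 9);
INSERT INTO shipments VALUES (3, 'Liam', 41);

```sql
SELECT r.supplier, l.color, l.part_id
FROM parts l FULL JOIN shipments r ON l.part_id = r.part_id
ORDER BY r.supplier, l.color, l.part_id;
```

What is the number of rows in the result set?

10

FULL OUTER JOIN keeps every row from both sides; unmatched rows get NULL for the other side's columns.
Matching on l.part_id = r.part_id. A NULL in a compared column never satisfies the condition.
- part_id=4: no r row matches, row kept with r columns NULL.
- part_id=9: 1 matching r row(s), so 1 row(s) emitted.
- part_id=6: 1 matching r row(s), so 1 row(s) emitted.
- part_id=2: no r row matches, row kept with r columns NULL.
- part_id=4: no r row matches, row kept with r columns NULL.
- part_id=9: 1 matching r row(s), so 1 row(s) emitted.
- 4 row(s) from r found no l partner → padded with NULL.
Total: 3 matched + 7 padded = 10 rows.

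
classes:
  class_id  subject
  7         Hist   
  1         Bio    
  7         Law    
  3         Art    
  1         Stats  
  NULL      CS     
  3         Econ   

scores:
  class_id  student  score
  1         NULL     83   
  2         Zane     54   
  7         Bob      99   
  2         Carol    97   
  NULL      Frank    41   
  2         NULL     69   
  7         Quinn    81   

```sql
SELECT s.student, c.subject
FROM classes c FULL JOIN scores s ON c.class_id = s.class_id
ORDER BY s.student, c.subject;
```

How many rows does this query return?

13

FULL OUTER JOIN keeps every row from both sides; unmatched rows get NULL for the other side's columns.
Matching on c.class_id = s.class_id. A NULL in a compared column never satisfies the condition.
Matched pairs: 6; unmatched c rows kept: 3; unmatched s rows kept: 4.
Total: 6 matched + 7 padded = 13 rows.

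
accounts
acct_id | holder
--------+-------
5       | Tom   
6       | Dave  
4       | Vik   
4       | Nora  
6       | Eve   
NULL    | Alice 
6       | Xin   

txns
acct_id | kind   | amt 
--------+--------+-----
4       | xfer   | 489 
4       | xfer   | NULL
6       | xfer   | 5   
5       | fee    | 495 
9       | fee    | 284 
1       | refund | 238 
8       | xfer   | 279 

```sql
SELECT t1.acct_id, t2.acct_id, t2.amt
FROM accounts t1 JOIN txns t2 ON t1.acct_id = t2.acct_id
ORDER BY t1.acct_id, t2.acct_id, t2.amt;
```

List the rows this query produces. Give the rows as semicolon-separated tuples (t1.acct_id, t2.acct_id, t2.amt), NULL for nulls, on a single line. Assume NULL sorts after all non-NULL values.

INNER JOIN keeps only pairs where the ON condition holds.
Matching on t1.acct_id = t2.acct_id. A NULL in a compared column never satisfies the condition.
- t1 row (acct_id=5): matches 1 t2 row(s) → 1 output row(s).
- t1 row (acct_id=6): matches 1 t2 row(s) → 1 output row(s).
- t1 row (acct_id=4): matches 2 t2 row(s) → 2 output row(s).
- t1 row (acct_id=4): matches 2 t2 row(s) → 2 output row(s).
- t1 row (acct_id=6): matches 1 t2 row(s) → 1 output row(s).
- t1 row (acct_id=NULL): no match → dropped.
- t1 row (acct_id=6): matches 1 t2 row(s) → 1 output row(s).
After projecting and ordering:
t1.acct_id | t2.acct_id | t2.amt
4 | 4 | 489
4 | 4 | 489
4 | 4 | NULL
4 | 4 | NULL
5 | 5 | 495
6 | 6 | 5
6 | 6 | 5
6 | 6 | 5

(4, 4, 489); (4, 4, 489); (4, 4, NULL); (4, 4, NULL); (5, 5, 495); (6, 6, 5); (6, 6, 5); (6, 6, 5)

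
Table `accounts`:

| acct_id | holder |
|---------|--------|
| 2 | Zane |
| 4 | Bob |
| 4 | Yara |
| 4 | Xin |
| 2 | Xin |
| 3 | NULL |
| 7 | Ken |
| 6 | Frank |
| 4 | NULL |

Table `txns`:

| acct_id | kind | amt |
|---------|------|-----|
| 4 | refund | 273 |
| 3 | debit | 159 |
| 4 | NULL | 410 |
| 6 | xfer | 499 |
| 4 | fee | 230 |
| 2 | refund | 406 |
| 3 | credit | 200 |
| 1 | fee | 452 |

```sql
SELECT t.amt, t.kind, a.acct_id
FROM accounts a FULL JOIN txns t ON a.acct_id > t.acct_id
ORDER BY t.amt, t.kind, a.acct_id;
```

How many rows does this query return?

35

FULL OUTER JOIN keeps every row from both sides; unmatched rows get NULL for the other side's columns.
Matching on a.acct_id > t.acct_id.
- acct_id=2: 1 matching t row(s), so 1 row(s) emitted.
- acct_id=4: 4 matching t row(s), so 4 row(s) emitted.
- acct_id=4: 4 matching t row(s), so 4 row(s) emitted.
- acct_id=4: 4 matching t row(s), so 4 row(s) emitted.
- acct_id=2: 1 matching t row(s), so 1 row(s) emitted.
- acct_id=3: 2 matching t row(s), so 2 row(s) emitted.
- acct_id=7: 8 matching t row(s), so 8 row(s) emitted.
- acct_id=6: 7 matching t row(s), so 7 row(s) emitted.
- acct_id=4: 4 matching t row(s), so 4 row(s) emitted.
Total: 35 rows.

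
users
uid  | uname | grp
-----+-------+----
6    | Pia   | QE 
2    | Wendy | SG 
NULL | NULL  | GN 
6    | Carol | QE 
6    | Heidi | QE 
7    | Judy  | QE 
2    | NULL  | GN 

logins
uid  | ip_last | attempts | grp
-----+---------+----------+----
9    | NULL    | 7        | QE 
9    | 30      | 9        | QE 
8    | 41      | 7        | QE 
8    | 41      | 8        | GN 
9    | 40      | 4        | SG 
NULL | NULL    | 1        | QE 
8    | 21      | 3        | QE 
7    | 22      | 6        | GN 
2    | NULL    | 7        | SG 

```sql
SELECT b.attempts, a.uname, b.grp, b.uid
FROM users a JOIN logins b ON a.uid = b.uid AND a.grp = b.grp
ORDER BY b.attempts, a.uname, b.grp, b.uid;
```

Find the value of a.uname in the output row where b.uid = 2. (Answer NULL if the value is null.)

Wendy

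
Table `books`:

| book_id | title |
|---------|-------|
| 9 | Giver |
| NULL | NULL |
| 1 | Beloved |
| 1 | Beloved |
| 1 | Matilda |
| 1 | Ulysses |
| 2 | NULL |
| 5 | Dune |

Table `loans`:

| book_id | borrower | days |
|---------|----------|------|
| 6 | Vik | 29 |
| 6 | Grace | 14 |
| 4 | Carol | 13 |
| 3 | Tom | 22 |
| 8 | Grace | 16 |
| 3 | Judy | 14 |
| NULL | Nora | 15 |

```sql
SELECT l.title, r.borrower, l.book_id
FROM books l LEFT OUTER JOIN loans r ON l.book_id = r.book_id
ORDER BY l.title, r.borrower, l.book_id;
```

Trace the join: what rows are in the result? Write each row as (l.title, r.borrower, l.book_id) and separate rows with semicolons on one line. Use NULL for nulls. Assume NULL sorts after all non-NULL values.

LEFT JOIN keeps every row from `books`; unmatched rows get NULL for `loans`'s columns.
Matching on l.book_id = r.book_id. A NULL in a compared column never satisfies the condition.
Matched pairs: 0; unmatched l rows kept: 8.

(Beloved, NULL, 1); (Beloved, NULL, 1); (Dune, NULL, 5); (Giver, NULL, 9); (Matilda, NULL, 1); (Ulysses, NULL, 1); (NULL, NULL, 2); (NULL, NULL, NULL)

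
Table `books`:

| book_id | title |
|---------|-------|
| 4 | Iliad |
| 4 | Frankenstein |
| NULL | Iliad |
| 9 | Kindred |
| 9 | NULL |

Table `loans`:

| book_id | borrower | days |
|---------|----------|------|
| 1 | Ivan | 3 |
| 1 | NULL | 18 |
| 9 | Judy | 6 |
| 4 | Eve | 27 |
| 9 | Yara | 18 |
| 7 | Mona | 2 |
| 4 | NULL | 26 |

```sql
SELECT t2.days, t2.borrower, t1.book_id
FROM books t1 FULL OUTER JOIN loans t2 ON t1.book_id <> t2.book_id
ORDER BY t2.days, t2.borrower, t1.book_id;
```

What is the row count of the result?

21

FULL OUTER JOIN keeps every row from both sides; unmatched rows get NULL for the other side's columns.
Matching on t1.book_id <> t2.book_id. A NULL in a compared column never satisfies the condition.
Matched pairs: 20; unmatched t1 rows kept: 1; unmatched t2 rows kept: 0.
Total: 20 matched + 1 padded = 21 rows.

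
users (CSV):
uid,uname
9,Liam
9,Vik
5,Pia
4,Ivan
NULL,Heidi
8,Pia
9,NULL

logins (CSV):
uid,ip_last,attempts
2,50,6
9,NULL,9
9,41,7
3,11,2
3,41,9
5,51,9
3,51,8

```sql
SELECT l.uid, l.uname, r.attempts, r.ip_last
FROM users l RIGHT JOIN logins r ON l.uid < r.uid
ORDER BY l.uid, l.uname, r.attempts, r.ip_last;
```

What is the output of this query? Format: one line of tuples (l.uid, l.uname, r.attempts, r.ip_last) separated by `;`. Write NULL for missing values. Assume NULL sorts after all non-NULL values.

(4, Ivan, 7, 41); (4, Ivan, 9, 51); (4, Ivan, 9, NULL); (5, Pia, 7, 41); (5, Pia, 9, NULL); (8, Pia, 7, 41); (8, Pia, 9, NULL); (NULL, NULL, 2, 11); (NULL, NULL, 6, 50); (NULL, NULL, 8, 51); (NULL, NULL, 9, 41)

RIGHT JOIN keeps every row from `logins`; unmatched rows get NULL for `users`'s columns.
Matching on l.uid < r.uid. A NULL in a compared column never satisfies the condition.
Matched pairs: 7; unmatched r rows kept: 4.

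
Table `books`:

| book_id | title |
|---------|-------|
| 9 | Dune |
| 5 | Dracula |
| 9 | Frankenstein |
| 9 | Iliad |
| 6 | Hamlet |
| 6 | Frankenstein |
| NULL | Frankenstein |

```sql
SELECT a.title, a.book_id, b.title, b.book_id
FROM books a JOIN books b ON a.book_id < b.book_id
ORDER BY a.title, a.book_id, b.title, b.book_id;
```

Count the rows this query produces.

INNER JOIN keeps only pairs where the ON condition holds.
Matching on a.book_id < b.book_id. A NULL in a compared column never satisfies the condition.
Matched pairs: 11.
Total: 11 rows.

11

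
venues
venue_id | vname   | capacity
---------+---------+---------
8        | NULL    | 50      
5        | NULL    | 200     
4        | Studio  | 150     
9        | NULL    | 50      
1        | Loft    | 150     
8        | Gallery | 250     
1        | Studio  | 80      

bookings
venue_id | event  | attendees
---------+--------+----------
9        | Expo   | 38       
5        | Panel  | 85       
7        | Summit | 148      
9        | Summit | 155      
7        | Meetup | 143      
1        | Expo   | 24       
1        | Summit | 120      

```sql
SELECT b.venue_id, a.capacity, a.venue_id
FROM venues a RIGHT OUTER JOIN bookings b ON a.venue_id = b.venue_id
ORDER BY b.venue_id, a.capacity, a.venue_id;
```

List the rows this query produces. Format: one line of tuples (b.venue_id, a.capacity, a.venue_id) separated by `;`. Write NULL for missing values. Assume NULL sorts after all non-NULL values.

(1, 80, 1); (1, 80, 1); (1, 150, 1); (1, 150, 1); (5, 200, 5); (7, NULL, NULL); (7, NULL, NULL); (9, 50, 9); (9, 50, 9)

RIGHT JOIN keeps every row from `bookings`; unmatched rows get NULL for `venues`'s columns.
Matching on a.venue_id = b.venue_id.
Matched pairs: 7; unmatched b rows kept: 2.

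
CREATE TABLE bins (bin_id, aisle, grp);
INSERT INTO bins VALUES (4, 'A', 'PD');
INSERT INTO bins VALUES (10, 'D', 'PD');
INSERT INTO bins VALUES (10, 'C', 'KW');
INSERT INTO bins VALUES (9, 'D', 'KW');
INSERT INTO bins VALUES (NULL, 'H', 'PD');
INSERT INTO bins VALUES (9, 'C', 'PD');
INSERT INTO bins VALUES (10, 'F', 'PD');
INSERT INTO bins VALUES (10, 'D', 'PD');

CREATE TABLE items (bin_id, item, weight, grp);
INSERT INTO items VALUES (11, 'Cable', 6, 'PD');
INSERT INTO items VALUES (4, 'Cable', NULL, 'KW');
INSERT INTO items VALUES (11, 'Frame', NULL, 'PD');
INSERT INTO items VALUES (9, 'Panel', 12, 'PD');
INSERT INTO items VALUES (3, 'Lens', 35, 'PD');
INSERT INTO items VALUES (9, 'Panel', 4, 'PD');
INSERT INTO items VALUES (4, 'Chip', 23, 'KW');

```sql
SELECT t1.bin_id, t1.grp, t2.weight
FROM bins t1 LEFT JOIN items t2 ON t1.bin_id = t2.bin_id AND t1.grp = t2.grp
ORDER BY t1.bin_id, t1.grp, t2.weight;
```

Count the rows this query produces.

9

LEFT JOIN keeps every row from `bins`; unmatched rows get NULL for `items`'s columns.
Matching on t1.bin_id = t2.bin_id AND t1.grp = t2.grp. A NULL in a compared column never satisfies the condition.
- bin_id=4, grp=PD: no t2 row matches, row kept with t2 columns NULL.
- bin_id=10, grp=PD: no t2 row matches, row kept with t2 columns NULL.
- bin_id=10, grp=KW: no t2 row matches, row kept with t2 columns NULL.
- bin_id=9, grp=KW: no t2 row matches, row kept with t2 columns NULL.
- bin_id=NULL, grp=PD: no t2 row matches, row kept with t2 columns NULL.
- bin_id=9, grp=PD: 2 matching t2 row(s), so 2 row(s) emitted.
- bin_id=10, grp=PD: no t2 row matches, row kept with t2 columns NULL.
- bin_id=10, grp=PD: no t2 row matches, row kept with t2 columns NULL.
Total: 2 matched + 7 padded = 9 rows.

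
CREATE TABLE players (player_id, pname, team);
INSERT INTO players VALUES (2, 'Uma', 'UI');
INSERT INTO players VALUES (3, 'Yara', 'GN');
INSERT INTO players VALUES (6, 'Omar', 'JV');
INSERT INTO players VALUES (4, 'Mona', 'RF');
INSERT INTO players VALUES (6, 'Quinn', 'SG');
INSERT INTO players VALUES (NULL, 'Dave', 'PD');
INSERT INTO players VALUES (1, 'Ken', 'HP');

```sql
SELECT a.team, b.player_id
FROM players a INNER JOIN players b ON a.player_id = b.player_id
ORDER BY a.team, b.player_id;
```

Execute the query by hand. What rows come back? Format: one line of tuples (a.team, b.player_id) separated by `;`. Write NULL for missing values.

(GN, 3); (HP, 1); (JV, 6); (JV, 6); (RF, 4); (SG, 6); (SG, 6); (UI, 2)

INNER JOIN keeps only pairs where the ON condition holds.
Matching on a.player_id = b.player_id. A NULL in a compared column never satisfies the condition.
- a row (player_id=2): matches 1 b row(s) → 1 output row(s).
- a row (player_id=3): matches 1 b row(s) → 1 output row(s).
- a row (player_id=6): matches 2 b row(s) → 2 output row(s).
- a row (player_id=4): matches 1 b row(s) → 1 output row(s).
- a row (player_id=6): matches 2 b row(s) → 2 output row(s).
- a row (player_id=NULL): no match → dropped.
- a row (player_id=1): matches 1 b row(s) → 1 output row(s).
After projecting and ordering:
a.team | b.player_id
GN | 3
HP | 1
JV | 6
JV | 6
RF | 4
SG | 6
SG | 6
UI | 2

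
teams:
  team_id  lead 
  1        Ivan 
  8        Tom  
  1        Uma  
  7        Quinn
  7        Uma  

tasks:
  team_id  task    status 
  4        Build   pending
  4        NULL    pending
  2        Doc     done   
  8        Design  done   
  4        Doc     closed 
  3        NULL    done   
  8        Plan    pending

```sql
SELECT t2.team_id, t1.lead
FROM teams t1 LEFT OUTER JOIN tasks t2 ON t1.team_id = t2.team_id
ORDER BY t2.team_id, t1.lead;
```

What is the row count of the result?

6

LEFT JOIN keeps every row from `teams`; unmatched rows get NULL for `tasks`'s columns.
Matching on t1.team_id = t2.team_id.
- team_id=1: no t2 row matches, row kept with t2 columns NULL.
- team_id=8: 2 matching t2 row(s), so 2 row(s) emitted.
- team_id=1: no t2 row matches, row kept with t2 columns NULL.
- team_id=7: no t2 row matches, row kept with t2 columns NULL.
- team_id=7: no t2 row matches, row kept with t2 columns NULL.
Total: 2 matched + 4 padded = 6 rows.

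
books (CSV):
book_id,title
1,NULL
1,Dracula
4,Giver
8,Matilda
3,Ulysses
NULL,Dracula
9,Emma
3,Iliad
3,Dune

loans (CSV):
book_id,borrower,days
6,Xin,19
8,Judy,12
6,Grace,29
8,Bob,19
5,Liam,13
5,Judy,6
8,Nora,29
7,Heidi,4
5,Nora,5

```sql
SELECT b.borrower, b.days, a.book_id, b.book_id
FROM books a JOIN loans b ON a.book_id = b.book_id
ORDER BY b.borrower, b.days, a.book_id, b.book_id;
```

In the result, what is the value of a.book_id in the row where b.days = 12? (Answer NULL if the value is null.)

8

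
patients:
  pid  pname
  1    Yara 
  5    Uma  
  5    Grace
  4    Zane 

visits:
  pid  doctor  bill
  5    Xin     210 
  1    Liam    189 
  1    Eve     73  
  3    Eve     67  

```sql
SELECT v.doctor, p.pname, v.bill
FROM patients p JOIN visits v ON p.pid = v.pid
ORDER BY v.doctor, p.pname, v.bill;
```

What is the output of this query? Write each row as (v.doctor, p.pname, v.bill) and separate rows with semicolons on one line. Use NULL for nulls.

(Eve, Yara, 73); (Liam, Yara, 189); (Xin, Grace, 210); (Xin, Uma, 210)

INNER JOIN keeps only pairs where the ON condition holds.
Matching on p.pid = v.pid.
- pid=1: 2 matching v row(s), so 2 row(s) emitted.
- pid=5: 1 matching v row(s), so 1 row(s) emitted.
- pid=5: 1 matching v row(s), so 1 row(s) emitted.
- pid=4: no matching v row, dropped.
After projecting and ordering:
v.doctor | p.pname | v.bill
Eve | Yara | 73
Liam | Yara | 189
Xin | Grace | 210
Xin | Uma | 210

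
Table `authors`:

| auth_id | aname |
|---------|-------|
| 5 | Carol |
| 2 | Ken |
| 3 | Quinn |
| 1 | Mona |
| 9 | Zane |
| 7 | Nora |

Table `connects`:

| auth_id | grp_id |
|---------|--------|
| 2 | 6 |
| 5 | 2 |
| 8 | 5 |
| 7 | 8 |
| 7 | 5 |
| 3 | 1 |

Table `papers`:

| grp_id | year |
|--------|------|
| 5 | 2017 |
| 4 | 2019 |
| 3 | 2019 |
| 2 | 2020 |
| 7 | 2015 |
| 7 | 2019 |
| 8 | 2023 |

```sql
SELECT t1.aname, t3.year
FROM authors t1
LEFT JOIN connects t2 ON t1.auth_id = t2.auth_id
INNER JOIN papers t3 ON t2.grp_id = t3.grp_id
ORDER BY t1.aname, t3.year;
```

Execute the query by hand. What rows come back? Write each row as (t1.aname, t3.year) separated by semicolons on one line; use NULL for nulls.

Evaluate left to right. First `authors t1 LEFT JOIN connects t2` on auth_id: 7 row(s).
Then INNER JOIN `papers t3` on grp_id: keep only rows whose t2.grp_id appears in t3.

(Carol, 2020); (Nora, 2017); (Nora, 2023)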